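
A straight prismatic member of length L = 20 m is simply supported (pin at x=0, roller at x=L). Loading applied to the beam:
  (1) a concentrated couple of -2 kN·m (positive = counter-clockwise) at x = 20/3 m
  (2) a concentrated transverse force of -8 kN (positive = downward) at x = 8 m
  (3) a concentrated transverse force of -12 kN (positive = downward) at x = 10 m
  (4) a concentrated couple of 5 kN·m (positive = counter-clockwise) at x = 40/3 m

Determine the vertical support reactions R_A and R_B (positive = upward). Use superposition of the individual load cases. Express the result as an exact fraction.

Load 1 — applied couple M₀=-2 kN·m at a=20/3 m (b=L-a=40/3):
  R_A = M₀/L = (-2)/20 = -1/10 kN
  R_B = -M₀/L = -(-2)/20 = 1/10 kN
Load 2 — point force P=-8 kN at a=8 m (b=L-a=12):
  R_A = Pb/L = (-8)·12/20 = -24/5 kN
  R_B = Pa/L = (-8)·8/20 = -16/5 kN
Load 3 — point force P=-12 kN at a=10 m (b=L-a=10):
  R_A = Pb/L = (-12)·10/20 = -6 kN
  R_B = Pa/L = (-12)·10/20 = -6 kN
Load 4 — applied couple M₀=5 kN·m at a=40/3 m (b=L-a=20/3):
  R_A = M₀/L = 5/20 = 1/4 kN
  R_B = -M₀/L = -5/20 = -1/4 kN
Superposition: R_A = -213/20 kN, R_B = -187/20 kN

R_A = -213/20 kN, R_B = -187/20 kN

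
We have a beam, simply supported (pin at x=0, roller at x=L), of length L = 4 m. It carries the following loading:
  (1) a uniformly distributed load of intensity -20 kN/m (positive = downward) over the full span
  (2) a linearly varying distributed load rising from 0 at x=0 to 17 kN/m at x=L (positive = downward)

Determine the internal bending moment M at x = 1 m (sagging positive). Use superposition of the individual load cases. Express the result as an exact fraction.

M(1) = -155/8 kN·m

Load 1 — uniform load w=-20 kN/m over full span:
  M_1 = wx(L-x)/2 = (-20)·1·(4-1)/2 = -30 kN·m
Load 2 — triangular load w₀=17 kN/m (0→w₀ over full span):
  M_2 = w₀Lx/6 - w₀x³/(6L) = 17·4·1/6 - 17·1³/(6·4) = 85/8 kN·m
Superposition: M = Σ M_i = -155/8 kN·m ≈ -19.375000 kN·m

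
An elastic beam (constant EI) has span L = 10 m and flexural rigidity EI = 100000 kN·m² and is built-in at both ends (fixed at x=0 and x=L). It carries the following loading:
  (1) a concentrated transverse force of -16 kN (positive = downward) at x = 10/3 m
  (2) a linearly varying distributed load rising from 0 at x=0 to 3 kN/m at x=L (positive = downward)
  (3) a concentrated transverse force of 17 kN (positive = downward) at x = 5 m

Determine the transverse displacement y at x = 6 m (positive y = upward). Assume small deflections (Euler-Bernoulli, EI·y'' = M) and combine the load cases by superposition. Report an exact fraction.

y(6) = -67033/101250000 m

Load 1 — point force P=-16 kN at a=10/3 m (b=L-a=20/3):
  y_1 = -Pa²(L-x)²(3bL-(3b+a)(L-x))/(6L³EI)  [x>a] = -(-16)·(10/3)²·(10-6)²·(3·(20/3)·10-(3·(20/3)+(10/3))·(10-6))/(6·10³·100000) = 128/253125 m
Load 2 — triangular load w₀=3 kN/m (0→w₀ over full span):
  y_2 = -w₀x²(L-x)²(x+2L)/(120LEI) = -3·6²·(10-6)²·(6+2·10)/(120·10·100000) = -117/312500 m
Load 3 — point force P=17 kN at a=5 m (b=L-a=5):
  y_3 = -Pa²(L-x)²(3bL-(3b+a)(L-x))/(6L³EI)  [x>a] = -17·5²·(10-6)²·(3·5·10-(3·5+5)·(10-6))/(6·10³·100000) = -119/150000 m
Superposition: y = Σ y_i = -67033/101250000 m ≈ -0.000662 m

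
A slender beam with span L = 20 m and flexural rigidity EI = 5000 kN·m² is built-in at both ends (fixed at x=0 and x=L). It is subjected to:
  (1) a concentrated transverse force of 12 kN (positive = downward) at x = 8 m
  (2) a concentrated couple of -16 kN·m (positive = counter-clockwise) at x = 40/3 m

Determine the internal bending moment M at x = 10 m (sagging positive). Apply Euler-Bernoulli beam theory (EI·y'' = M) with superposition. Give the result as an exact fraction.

M(10) = 208/15 kN·m

Load 1 — point force P=12 kN at a=8 m (b=L-a=12):
  M_1 = Pa²(a+3b)(L-x)/L³ - Pa²b/L²  [x>a] = 12·8²·(8+3·12)·(20-10)/20³ - 12·8²·12/20² = 96/5 kN·m
Load 2 — applied couple M₀=-16 kN·m at a=40/3 m (b=L-a=20/3):
  M_2 = R_Ax - M_A  [x≤a] with R_A=-16/15, M_A=-16/3 = (-16/15)·10 - (-16/3) = -16/3 kN·m
Superposition: M = Σ M_i = 208/15 kN·m ≈ 13.866667 kN·m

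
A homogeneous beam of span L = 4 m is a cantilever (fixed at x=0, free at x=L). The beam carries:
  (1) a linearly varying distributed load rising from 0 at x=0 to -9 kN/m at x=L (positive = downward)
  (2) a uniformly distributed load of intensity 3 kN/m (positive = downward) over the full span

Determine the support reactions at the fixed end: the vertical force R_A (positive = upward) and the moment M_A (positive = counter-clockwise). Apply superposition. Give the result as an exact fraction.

Load 1 — triangular load w₀=-9 kN/m (0→w₀ over full span):
  R_A = w₀L/2 = (-9)·4/2 = -18 kN
  M_A = w₀L²/3 = (-9)·4²/3 = -48 kN·m
Load 2 — uniform load w=3 kN/m over full span:
  R_A = wL = 3·4 = 12 kN
  M_A = wL²/2 = 3·4²/2 = 24 kN·m
Superposition: R_A = -6 kN, M_A = -24 kN·m

R_A = -6 kN, M_A = -24 kN·m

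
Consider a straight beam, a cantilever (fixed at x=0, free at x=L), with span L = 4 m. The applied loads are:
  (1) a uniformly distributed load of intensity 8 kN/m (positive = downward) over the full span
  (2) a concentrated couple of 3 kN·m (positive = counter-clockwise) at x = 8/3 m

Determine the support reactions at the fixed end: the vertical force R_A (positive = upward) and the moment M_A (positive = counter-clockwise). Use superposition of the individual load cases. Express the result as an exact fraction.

Load 1 — uniform load w=8 kN/m over full span:
  R_A = wL = 8·4 = 32 kN
  M_A = wL²/2 = 8·4²/2 = 64 kN·m
Load 2 — applied couple M₀=3 kN·m at a=8/3 m (b=L-a=4/3):
  R_A = 0 kN
  M_A = -M₀ = -3 kN·m
Superposition: R_A = 32 kN, M_A = 61 kN·m

R_A = 32 kN, M_A = 61 kN·m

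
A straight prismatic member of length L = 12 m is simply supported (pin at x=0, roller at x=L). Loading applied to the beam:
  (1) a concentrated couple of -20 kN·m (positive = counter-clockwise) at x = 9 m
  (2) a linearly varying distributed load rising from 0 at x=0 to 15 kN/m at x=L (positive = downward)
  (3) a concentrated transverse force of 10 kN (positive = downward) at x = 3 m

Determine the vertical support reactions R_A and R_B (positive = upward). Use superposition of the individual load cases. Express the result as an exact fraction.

R_A = 215/6 kN, R_B = 385/6 kN

Load 1 — applied couple M₀=-20 kN·m at a=9 m (b=L-a=3):
  R_A = M₀/L = (-20)/12 = -5/3 kN
  R_B = -M₀/L = -(-20)/12 = 5/3 kN
Load 2 — triangular load w₀=15 kN/m (0→w₀ over full span):
  R_A = w₀L/6 = 15·12/6 = 30 kN
  R_B = w₀L/3 = 15·12/3 = 60 kN
Load 3 — point force P=10 kN at a=3 m (b=L-a=9):
  R_A = Pb/L = 10·9/12 = 15/2 kN
  R_B = Pa/L = 10·3/12 = 5/2 kN
Superposition: R_A = 215/6 kN, R_B = 385/6 kN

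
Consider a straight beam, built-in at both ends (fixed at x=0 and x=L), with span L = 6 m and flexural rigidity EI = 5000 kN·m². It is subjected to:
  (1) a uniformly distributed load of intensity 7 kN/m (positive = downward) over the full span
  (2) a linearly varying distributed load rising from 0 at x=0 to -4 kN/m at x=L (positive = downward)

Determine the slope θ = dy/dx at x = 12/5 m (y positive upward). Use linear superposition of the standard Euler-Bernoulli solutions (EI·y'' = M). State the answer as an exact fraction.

θ(12/5) = -621/781250 rad

Load 1 — uniform load w=7 kN/m over full span:
  θ_1 = -wx(L-x)(L-2x)/(12EI) = -7·(12/5)·(6-(12/5))·(6-2·(12/5))/(12·5000) = -189/156250 rad
Load 2 — triangular load w₀=-4 kN/m (0→w₀ over full span):
  θ_2 = -w₀(2x(L-x)(L-2x)(x+2L)+x²(L-x)²)/(120LEI) = -(-4)·(2·(12/5)·(6-(12/5))·(6-2·(12/5))·((12/5)+2·6)+(12/5)²·(6-(12/5))²)/(120·6·5000) = 162/390625 rad
Superposition: θ = Σ θ_i = -621/781250 rad ≈ -0.000795 rad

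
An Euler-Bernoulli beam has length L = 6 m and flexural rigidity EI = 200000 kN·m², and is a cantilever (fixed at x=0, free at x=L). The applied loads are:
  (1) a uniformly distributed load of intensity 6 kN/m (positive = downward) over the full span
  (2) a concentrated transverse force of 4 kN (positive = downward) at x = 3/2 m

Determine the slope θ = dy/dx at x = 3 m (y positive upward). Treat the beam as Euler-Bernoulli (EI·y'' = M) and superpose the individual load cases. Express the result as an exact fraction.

θ(3) = -387/400000 rad

Load 1 — uniform load w=6 kN/m over full span:
  θ_1 = -wx(x²-3Lx+3L²)/(6EI) = -6·3·(3²-3·6·3+3·6²)/(6·200000) = -189/200000 rad
Load 2 — point force P=4 kN at a=3/2 m (b=L-a=9/2):
  θ_2 = -Pa²/(2EI)  [x>a] = -4·(3/2)²/(2·200000) = -9/400000 rad
Superposition: θ = Σ θ_i = -387/400000 rad ≈ -0.000968 rad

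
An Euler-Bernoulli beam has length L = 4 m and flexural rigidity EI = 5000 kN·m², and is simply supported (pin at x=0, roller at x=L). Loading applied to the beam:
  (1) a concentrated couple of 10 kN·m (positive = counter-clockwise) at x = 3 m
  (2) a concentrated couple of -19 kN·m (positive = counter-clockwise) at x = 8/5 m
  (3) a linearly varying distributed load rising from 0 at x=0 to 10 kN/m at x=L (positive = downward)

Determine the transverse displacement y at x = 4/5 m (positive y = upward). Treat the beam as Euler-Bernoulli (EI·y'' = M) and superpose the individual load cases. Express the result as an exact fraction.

Load 1 — applied couple M₀=10 kN·m at a=3 m (b=L-a=1):
  y_1 = (M₀x³/(6L)+C₁x)/EI  [x≤a] with C₁=M₀(3b²-L²)/(6L)=-65/12 = (10·(4/5)³/(6·4)+(-65/12)·(4/5))/5000 = -103/125000 m
Load 2 — applied couple M₀=-19 kN·m at a=8/5 m (b=L-a=12/5):
  y_2 = (M₀x³/(6L)+C₁x)/EI  [x≤a] with C₁=M₀(3b²-L²)/(6L)=-76/75 = ((-19)·(4/5)³/(6·4)+(-76/75)·(4/5))/5000 = -19/78125 m
Load 3 — triangular load w₀=10 kN/m (0→w₀ over full span):
  y_3 = -w₀x(7L⁴-10L²x²+3x⁴)/(360LEI) = -10·(4/5)·(7·4⁴-10·4²·(4/5)²+3·(4/5)⁴)/(360·4·5000) = -11008/5859375 m
Superposition: y = Σ y_i = -138089/46875000 m ≈ -0.002946 m

y(4/5) = -138089/46875000 m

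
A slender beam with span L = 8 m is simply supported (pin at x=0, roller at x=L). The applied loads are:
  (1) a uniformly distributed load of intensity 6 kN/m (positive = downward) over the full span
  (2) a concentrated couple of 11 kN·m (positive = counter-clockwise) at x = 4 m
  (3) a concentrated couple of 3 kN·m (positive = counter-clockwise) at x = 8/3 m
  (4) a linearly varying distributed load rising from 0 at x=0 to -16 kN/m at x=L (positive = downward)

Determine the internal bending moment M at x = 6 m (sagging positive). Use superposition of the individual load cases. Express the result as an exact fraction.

Load 1 — uniform load w=6 kN/m over full span:
  M_1 = wx(L-x)/2 = 6·6·(8-6)/2 = 36 kN·m
Load 2 — applied couple M₀=11 kN·m at a=4 m (b=L-a=4):
  M_2 = M₀x/L - M₀  [x>a] = 11·6/8 - 11 = -11/4 kN·m
Load 3 — applied couple M₀=3 kN·m at a=8/3 m (b=L-a=16/3):
  M_3 = M₀x/L - M₀  [x>a] = 3·6/8 - 3 = -3/4 kN·m
Load 4 — triangular load w₀=-16 kN/m (0→w₀ over full span):
  M_4 = w₀Lx/6 - w₀x³/(6L) = (-16)·8·6/6 - (-16)·6³/(6·8) = -56 kN·m
Superposition: M = Σ M_i = -47/2 kN·m ≈ -23.500000 kN·m

M(6) = -47/2 kN·m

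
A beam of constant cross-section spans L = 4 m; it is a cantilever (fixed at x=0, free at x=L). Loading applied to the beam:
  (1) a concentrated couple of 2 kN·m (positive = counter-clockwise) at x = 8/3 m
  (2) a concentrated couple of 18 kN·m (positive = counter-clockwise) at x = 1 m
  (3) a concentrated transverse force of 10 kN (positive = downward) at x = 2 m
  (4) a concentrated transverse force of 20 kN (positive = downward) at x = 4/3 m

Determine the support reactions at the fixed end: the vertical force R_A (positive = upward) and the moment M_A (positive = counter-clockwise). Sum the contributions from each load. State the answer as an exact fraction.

R_A = 30 kN, M_A = 80/3 kN·m

Load 1 — applied couple M₀=2 kN·m at a=8/3 m (b=L-a=4/3):
  R_A = 0 kN
  M_A = -M₀ = -2 kN·m
Load 2 — applied couple M₀=18 kN·m at a=1 m (b=L-a=3):
  R_A = 0 kN
  M_A = -M₀ = -18 kN·m
Load 3 — point force P=10 kN at a=2 m (b=L-a=2):
  R_A = P = 10 kN
  M_A = Pa = 10·2 = 20 kN·m
Load 4 — point force P=20 kN at a=4/3 m (b=L-a=8/3):
  R_A = P = 20 kN
  M_A = Pa = 20·(4/3) = 80/3 kN·m
Superposition: R_A = 30 kN, M_A = 80/3 kN·m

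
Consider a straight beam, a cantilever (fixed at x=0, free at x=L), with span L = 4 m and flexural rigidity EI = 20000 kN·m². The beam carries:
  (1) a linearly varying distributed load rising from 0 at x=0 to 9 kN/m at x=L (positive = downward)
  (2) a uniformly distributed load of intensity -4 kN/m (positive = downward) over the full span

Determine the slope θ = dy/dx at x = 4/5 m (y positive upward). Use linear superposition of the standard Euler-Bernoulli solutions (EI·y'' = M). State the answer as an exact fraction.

θ(4/5) = -2779/4687500 rad

Load 1 — triangular load w₀=9 kN/m (0→w₀ over full span):
  θ_1 = (w₀Lx²/4-w₀L²x/3-w₀x⁴/(24L))/EI = (9·4·(4/5)²/4-9·4²·(4/5)/3-9·(4/5)⁴/(24·4))/20000 = -2553/1562500 rad
Load 2 — uniform load w=-4 kN/m over full span:
  θ_2 = -wx(x²-3Lx+3L²)/(6EI) = -(-4)·(4/5)·((4/5)²-3·4·(4/5)+3·4²)/(6·20000) = 244/234375 rad
Superposition: θ = Σ θ_i = -2779/4687500 rad ≈ -0.000593 rad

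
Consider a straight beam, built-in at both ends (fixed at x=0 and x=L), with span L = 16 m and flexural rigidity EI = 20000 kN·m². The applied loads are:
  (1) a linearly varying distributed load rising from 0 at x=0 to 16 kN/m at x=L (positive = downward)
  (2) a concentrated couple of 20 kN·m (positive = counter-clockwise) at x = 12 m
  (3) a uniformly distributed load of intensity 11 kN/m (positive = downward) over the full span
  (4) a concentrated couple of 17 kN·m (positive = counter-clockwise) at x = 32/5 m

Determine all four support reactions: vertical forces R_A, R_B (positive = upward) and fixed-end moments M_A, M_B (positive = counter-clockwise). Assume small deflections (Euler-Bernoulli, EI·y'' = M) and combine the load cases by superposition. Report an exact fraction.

Load 1 — triangular load w₀=16 kN/m (0→w₀ over full span):
  R_A = 3w₀L/20 = 3·16·16/20 = 192/5 kN
  M_A = w₀L²/30 = 16·16²/30 = 2048/15 kN·m
  R_B = 7w₀L/20 = 7·16·16/20 = 448/5 kN
  M_B = -w₀L²/20 = -16·16²/20 = -1024/5 kN·m
Load 2 — applied couple M₀=20 kN·m at a=12 m (b=L-a=4):
  R_A = 6M₀ab/L³ = 6·20·12·4/16³ = 45/32 kN
  M_A = M₀b(2a-b)/L² = 20·4·(2·12-4)/16² = 25/4 kN·m
  R_B = -6M₀ab/L³ = -6·20·12·4/16³ = -45/32 kN
  M_B = M₀a(2b-a)/L² = 20·12·(2·4-12)/16² = -15/4 kN·m
Load 3 — uniform load w=11 kN/m over full span:
  R_A = wL/2 = 11·16/2 = 88 kN
  M_A = wL²/12 = 11·16²/12 = 704/3 kN·m
  R_B = wL/2 = 11·16/2 = 88 kN
  M_B = -wL²/12 = -11·16²/12 = -704/3 kN·m
Load 4 — applied couple M₀=17 kN·m at a=32/5 m (b=L-a=48/5):
  R_A = 6M₀ab/L³ = 6·17·(32/5)·(48/5)/16³ = 153/100 kN
  M_A = M₀b(2a-b)/L² = 17·(48/5)·(2·(32/5)-(48/5))/16² = 51/25 kN·m
  R_B = -6M₀ab/L³ = -6·17·(32/5)·(48/5)/16³ = -153/100 kN
  M_B = M₀a(2b-a)/L² = 17·(32/5)·(2·(48/5)-(32/5))/16² = 136/25 kN·m
Superposition: R_A = 103469/800 kN, M_A = 37949/100 kN·m, R_B = 139731/800 kN, M_B = -131333/300 kN·m

R_A = 103469/800 kN, M_A = 37949/100 kN·m, R_B = 139731/800 kN, M_B = -131333/300 kN·m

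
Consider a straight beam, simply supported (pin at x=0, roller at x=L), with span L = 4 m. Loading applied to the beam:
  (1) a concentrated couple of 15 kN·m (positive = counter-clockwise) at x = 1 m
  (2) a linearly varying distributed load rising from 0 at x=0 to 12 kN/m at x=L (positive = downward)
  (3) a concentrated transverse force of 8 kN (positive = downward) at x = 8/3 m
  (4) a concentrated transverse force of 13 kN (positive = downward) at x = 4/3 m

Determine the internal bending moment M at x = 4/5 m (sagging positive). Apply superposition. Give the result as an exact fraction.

M(4/5) = 6829/375 kN·m

Load 1 — applied couple M₀=15 kN·m at a=1 m (b=L-a=3):
  M_1 = M₀x/L  [x≤a] = 15·(4/5)/4 = 3 kN·m
Load 2 — triangular load w₀=12 kN/m (0→w₀ over full span):
  M_2 = w₀Lx/6 - w₀x³/(6L) = 12·4·(4/5)/6 - 12·(4/5)³/(6·4) = 768/125 kN·m
Load 3 — point force P=8 kN at a=8/3 m (b=L-a=4/3):
  M_3 = Pbx/L  [x≤a] = 8·(4/3)·(4/5)/4 = 32/15 kN·m
Load 4 — point force P=13 kN at a=4/3 m (b=L-a=8/3):
  M_4 = Pbx/L  [x≤a] = 13·(8/3)·(4/5)/4 = 104/15 kN·m
Superposition: M = Σ M_i = 6829/375 kN·m ≈ 18.210667 kN·m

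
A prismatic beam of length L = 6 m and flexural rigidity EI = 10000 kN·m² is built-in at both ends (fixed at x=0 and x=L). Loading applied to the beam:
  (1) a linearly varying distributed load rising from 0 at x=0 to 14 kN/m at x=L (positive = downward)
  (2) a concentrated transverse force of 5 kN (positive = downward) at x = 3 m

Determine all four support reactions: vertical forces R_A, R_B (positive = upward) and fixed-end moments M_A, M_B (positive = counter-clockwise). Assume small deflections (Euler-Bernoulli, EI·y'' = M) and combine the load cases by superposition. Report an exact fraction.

Load 1 — triangular load w₀=14 kN/m (0→w₀ over full span):
  R_A = 3w₀L/20 = 3·14·6/20 = 63/5 kN
  M_A = w₀L²/30 = 14·6²/30 = 84/5 kN·m
  R_B = 7w₀L/20 = 7·14·6/20 = 147/5 kN
  M_B = -w₀L²/20 = -14·6²/20 = -126/5 kN·m
Load 2 — point force P=5 kN at a=3 m (b=L-a=3):
  R_A = Pb²(3a+b)/L³ = 5·3²·(3·3+3)/6³ = 5/2 kN
  M_A = Pab²/L² = 5·3·3²/6² = 15/4 kN·m
  R_B = Pa²(a+3b)/L³ = 5·3²·(3+3·3)/6³ = 5/2 kN
  M_B = -Pa²b/L² = -5·3²·3/6² = -15/4 kN·m
Superposition: R_A = 151/10 kN, M_A = 411/20 kN·m, R_B = 319/10 kN, M_B = -579/20 kN·m

R_A = 151/10 kN, M_A = 411/20 kN·m, R_B = 319/10 kN, M_B = -579/20 kN·m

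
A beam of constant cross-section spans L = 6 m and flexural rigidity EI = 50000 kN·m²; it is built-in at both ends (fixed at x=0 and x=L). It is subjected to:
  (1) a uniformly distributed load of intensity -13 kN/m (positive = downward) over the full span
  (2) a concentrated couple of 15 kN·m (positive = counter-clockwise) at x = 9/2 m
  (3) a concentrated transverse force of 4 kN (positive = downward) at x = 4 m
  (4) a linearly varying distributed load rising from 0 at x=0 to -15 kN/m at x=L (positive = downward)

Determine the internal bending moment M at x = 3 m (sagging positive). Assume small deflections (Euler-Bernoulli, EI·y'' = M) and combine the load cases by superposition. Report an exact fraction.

Load 1 — uniform load w=-13 kN/m over full span:
  M_1 = wLx/2 - wL²/12 - wx²/2 = (-13)·6·3/2 - (-13)·6²/12 - (-13)·3²/2 = -39/2 kN·m
Load 2 — applied couple M₀=15 kN·m at a=9/2 m (b=L-a=3/2):
  M_2 = R_Ax - M_A  [x≤a] with R_A=45/16, M_A=75/16 = (45/16)·3 - (75/16) = 15/4 kN·m
Load 3 — point force P=4 kN at a=4 m (b=L-a=2):
  M_3 = Pb²(3a+b)x/L³ - Pab²/L²  [x≤a] = 4·2²·(3·4+2)·3/6³ - 4·4·2²/6² = 4/3 kN·m
Load 4 — triangular load w₀=-15 kN/m (0→w₀ over full span):
  M_4 = 3w₀Lx/20 - w₀L²/30 - w₀x³/(6L) = 3·(-15)·6·3/20 - (-15)·6²/30 - (-15)·3³/(6·6) = -45/4 kN·m
Superposition: M = Σ M_i = -77/3 kN·m ≈ -25.666667 kN·m

M(3) = -77/3 kN·m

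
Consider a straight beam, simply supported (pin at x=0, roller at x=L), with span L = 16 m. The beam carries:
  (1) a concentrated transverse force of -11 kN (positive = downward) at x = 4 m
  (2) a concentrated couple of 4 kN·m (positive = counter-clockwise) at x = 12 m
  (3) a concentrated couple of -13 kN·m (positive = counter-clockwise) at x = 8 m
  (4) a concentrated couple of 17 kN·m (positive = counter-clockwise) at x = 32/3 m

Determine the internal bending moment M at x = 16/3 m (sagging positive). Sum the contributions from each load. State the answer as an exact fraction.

M(16/3) = -80/3 kN·m

Load 1 — point force P=-11 kN at a=4 m (b=L-a=12):
  M_1 = Pa(L-x)/L  [x>a] = (-11)·4·(16-(16/3))/16 = -88/3 kN·m
Load 2 — applied couple M₀=4 kN·m at a=12 m (b=L-a=4):
  M_2 = M₀x/L  [x≤a] = 4·(16/3)/16 = 4/3 kN·m
Load 3 — applied couple M₀=-13 kN·m at a=8 m (b=L-a=8):
  M_3 = M₀x/L  [x≤a] = (-13)·(16/3)/16 = -13/3 kN·m
Load 4 — applied couple M₀=17 kN·m at a=32/3 m (b=L-a=16/3):
  M_4 = M₀x/L  [x≤a] = 17·(16/3)/16 = 17/3 kN·m
Superposition: M = Σ M_i = -80/3 kN·m ≈ -26.666667 kN·m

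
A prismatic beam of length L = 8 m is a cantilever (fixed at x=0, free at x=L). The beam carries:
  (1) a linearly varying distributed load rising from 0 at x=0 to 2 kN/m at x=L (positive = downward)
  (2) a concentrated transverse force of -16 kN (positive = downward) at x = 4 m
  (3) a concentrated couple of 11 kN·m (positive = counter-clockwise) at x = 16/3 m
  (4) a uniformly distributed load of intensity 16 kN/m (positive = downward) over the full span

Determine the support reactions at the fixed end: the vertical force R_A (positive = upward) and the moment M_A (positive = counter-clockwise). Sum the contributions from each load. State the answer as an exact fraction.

Load 1 — triangular load w₀=2 kN/m (0→w₀ over full span):
  R_A = w₀L/2 = 2·8/2 = 8 kN
  M_A = w₀L²/3 = 2·8²/3 = 128/3 kN·m
Load 2 — point force P=-16 kN at a=4 m (b=L-a=4):
  R_A = P = (-16) = -16 kN
  M_A = Pa = (-16)·4 = -64 kN·m
Load 3 — applied couple M₀=11 kN·m at a=16/3 m (b=L-a=8/3):
  R_A = 0 kN
  M_A = -M₀ = -11 kN·m
Load 4 — uniform load w=16 kN/m over full span:
  R_A = wL = 16·8 = 128 kN
  M_A = wL²/2 = 16·8²/2 = 512 kN·m
Superposition: R_A = 120 kN, M_A = 1439/3 kN·m

R_A = 120 kN, M_A = 1439/3 kN·m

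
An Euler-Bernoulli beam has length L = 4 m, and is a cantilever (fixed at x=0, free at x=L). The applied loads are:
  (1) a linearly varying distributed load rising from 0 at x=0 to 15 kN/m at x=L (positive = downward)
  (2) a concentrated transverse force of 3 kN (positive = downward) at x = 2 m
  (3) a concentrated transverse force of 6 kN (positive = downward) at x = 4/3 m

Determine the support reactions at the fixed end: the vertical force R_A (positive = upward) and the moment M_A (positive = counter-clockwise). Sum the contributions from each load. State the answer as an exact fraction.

R_A = 39 kN, M_A = 94 kN·m

Load 1 — triangular load w₀=15 kN/m (0→w₀ over full span):
  R_A = w₀L/2 = 15·4/2 = 30 kN
  M_A = w₀L²/3 = 15·4²/3 = 80 kN·m
Load 2 — point force P=3 kN at a=2 m (b=L-a=2):
  R_A = P = 3 kN
  M_A = Pa = 3·2 = 6 kN·m
Load 3 — point force P=6 kN at a=4/3 m (b=L-a=8/3):
  R_A = P = 6 kN
  M_A = Pa = 6·(4/3) = 8 kN·m
Superposition: R_A = 39 kN, M_A = 94 kN·m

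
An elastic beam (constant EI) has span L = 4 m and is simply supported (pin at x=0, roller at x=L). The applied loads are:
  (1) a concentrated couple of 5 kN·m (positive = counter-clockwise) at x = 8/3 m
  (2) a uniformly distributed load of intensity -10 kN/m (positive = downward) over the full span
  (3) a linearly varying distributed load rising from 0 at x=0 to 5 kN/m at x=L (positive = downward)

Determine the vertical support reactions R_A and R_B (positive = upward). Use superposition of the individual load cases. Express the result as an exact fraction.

R_A = -185/12 kN, R_B = -175/12 kN

Load 1 — applied couple M₀=5 kN·m at a=8/3 m (b=L-a=4/3):
  R_A = M₀/L = 5/4 kN
  R_B = -M₀/L = -5/4 kN
Load 2 — uniform load w=-10 kN/m over full span:
  R_A = wL/2 = (-10)·4/2 = -20 kN
  R_B = wL/2 = (-10)·4/2 = -20 kN
Load 3 — triangular load w₀=5 kN/m (0→w₀ over full span):
  R_A = w₀L/6 = 5·4/6 = 10/3 kN
  R_B = w₀L/3 = 5·4/3 = 20/3 kN
Superposition: R_A = -185/12 kN, R_B = -175/12 kN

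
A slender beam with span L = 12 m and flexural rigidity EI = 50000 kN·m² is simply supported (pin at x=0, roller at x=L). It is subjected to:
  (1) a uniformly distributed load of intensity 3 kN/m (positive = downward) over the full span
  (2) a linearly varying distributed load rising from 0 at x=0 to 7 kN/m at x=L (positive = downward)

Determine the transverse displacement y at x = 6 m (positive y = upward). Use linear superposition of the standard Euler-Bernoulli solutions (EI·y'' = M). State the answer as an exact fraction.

y(6) = -351/10000 m

Load 1 — uniform load w=3 kN/m over full span:
  y_1 = -wx(L³-2Lx²+x³)/(24EI) = -3·6·(12³-2·12·6²+6³)/(24·50000) = -81/5000 m
Load 2 — triangular load w₀=7 kN/m (0→w₀ over full span):
  y_2 = -w₀x(7L⁴-10L²x²+3x⁴)/(360LEI) = -7·6·(7·12⁴-10·12²·6²+3·6⁴)/(360·12·50000) = -189/10000 m
Superposition: y = Σ y_i = -351/10000 m ≈ -0.035100 m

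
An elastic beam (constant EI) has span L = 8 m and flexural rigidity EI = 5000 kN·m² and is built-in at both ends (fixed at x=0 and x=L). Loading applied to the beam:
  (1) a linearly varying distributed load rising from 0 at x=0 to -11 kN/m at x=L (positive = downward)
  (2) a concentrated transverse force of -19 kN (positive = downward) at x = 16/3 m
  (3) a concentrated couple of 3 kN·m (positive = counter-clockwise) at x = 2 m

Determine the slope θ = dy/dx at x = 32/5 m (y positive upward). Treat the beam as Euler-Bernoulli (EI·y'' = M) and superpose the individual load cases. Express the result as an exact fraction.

Load 1 — triangular load w₀=-11 kN/m (0→w₀ over full span):
  θ_1 = -w₀(2x(L-x)(L-2x)(x+2L)+x²(L-x)²)/(120LEI) = -(-11)·(2·(32/5)·(8-(32/5))·(8-2·(32/5))·((32/5)+2·8)+(32/5)²·(8-(32/5))²)/(120·8·5000) = -5632/1171875 rad
Load 2 — point force P=-19 kN at a=16/3 m (b=L-a=8/3):
  θ_2 = Pa²(L-x)(2bL-(3b+a)(L-x))/(2L³EI)  [x>a] = (-19)·(16/3)²·(8-(32/5))·(2·(8/3)·8-(3·(8/3)+(16/3))·(8-(32/5)))/(2·8³·5000) = -304/84375 rad
Load 3 — applied couple M₀=3 kN·m at a=2 m (b=L-a=6):
  θ_3 = (R_Ax²/2 - M_Ax - M₀(x-a))/EI  [x>a] with R_A=27/64, M_A=-9/16 = ((27/64)·(32/5)²/2 - (-9/16)·(32/5) - 3·((32/5)-2))/5000 = -3/15625 rad
Superposition: θ = Σ θ_i = -90713/10546875 rad ≈ -0.008601 rad

θ(32/5) = -90713/10546875 rad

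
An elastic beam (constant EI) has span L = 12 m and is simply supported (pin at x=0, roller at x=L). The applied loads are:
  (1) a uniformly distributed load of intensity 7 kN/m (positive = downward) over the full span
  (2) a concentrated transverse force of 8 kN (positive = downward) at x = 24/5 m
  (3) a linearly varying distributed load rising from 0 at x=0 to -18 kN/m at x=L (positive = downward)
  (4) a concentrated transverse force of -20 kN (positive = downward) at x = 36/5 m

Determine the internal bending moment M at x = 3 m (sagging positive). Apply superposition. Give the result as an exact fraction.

Load 1 — uniform load w=7 kN/m over full span:
  M_1 = wx(L-x)/2 = 7·3·(12-3)/2 = 189/2 kN·m
Load 2 — point force P=8 kN at a=24/5 m (b=L-a=36/5):
  M_2 = Pbx/L  [x≤a] = 8·(36/5)·3/12 = 72/5 kN·m
Load 3 — triangular load w₀=-18 kN/m (0→w₀ over full span):
  M_3 = w₀Lx/6 - w₀x³/(6L) = (-18)·12·3/6 - (-18)·3³/(6·12) = -405/4 kN·m
Load 4 — point force P=-20 kN at a=36/5 m (b=L-a=24/5):
  M_4 = Pbx/L  [x≤a] = (-20)·(24/5)·3/12 = -24 kN·m
Superposition: M = Σ M_i = -327/20 kN·m ≈ -16.350000 kN·m

M(3) = -327/20 kN·m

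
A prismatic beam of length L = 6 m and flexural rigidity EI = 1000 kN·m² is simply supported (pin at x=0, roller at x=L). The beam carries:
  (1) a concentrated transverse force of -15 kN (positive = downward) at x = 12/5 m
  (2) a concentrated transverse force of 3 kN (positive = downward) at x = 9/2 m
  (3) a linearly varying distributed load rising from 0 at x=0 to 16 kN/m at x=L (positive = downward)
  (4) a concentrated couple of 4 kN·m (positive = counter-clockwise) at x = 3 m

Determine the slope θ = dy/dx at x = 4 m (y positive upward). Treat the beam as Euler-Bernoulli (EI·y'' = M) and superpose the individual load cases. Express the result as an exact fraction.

θ(4) = 116857/7200000 rad

Load 1 — point force P=-15 kN at a=12/5 m (b=L-a=18/5):
  θ_1 = -Pa(2L²-6Lx+3x²+a²)/(6LEI)  [x>a] = -(-15)·(12/5)·(2·6²-6·6·4+3·4²+(12/5)²)/(6·6·1000) = -57/3125 rad
Load 2 — point force P=3 kN at a=9/2 m (b=L-a=3/2):
  θ_2 = -Pb(L²-b²-3x²)/(6LEI)  [x≤a] = -3·(3/2)·(6²-(3/2)²-3·4²)/(6·6·1000) = 57/32000 rad
Load 3 — triangular load w₀=16 kN/m (0→w₀ over full span):
  θ_3 = -w₀(7L⁴-30L²x²+15x⁴)/(360LEI) = -16·(7·6⁴-30·6²·4²+15·4⁴)/(360·6·1000) = 182/5625 rad
Load 4 — applied couple M₀=4 kN·m at a=3 m (b=L-a=3):
  θ_4 = (M₀x²/(2L)-M₀(x-a)+C₁)/EI  [x>a] with C₁=M₀(3b²-L²)/(6L)=-1 = (4·4²/(2·6)-4·(4-3)+(-1))/1000 = 1/3000 rad
Superposition: θ = Σ θ_i = 116857/7200000 rad ≈ 0.016230 rad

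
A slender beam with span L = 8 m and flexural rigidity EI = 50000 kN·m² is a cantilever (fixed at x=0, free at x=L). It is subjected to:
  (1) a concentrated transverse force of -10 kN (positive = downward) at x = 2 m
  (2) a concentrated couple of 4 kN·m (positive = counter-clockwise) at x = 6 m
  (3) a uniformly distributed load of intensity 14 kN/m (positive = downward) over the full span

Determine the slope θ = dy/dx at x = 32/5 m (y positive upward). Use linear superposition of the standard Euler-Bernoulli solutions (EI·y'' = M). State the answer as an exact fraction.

θ(32/5) = -106979/4687500 rad

Load 1 — point force P=-10 kN at a=2 m (b=L-a=6):
  θ_1 = -Pa²/(2EI)  [x>a] = -(-10)·2²/(2·50000) = 1/2500 rad
Load 2 — applied couple M₀=4 kN·m at a=6 m (b=L-a=2):
  θ_2 = M₀a/EI  [x>a] = 4·6/50000 = 3/6250 rad
Load 3 — uniform load w=14 kN/m over full span:
  θ_3 = -wx(x²-3Lx+3L²)/(6EI) = -14·(32/5)·((32/5)²-3·8·(32/5)+3·8²)/(6·50000) = -27776/1171875 rad
Superposition: θ = Σ θ_i = -106979/4687500 rad ≈ -0.022822 rad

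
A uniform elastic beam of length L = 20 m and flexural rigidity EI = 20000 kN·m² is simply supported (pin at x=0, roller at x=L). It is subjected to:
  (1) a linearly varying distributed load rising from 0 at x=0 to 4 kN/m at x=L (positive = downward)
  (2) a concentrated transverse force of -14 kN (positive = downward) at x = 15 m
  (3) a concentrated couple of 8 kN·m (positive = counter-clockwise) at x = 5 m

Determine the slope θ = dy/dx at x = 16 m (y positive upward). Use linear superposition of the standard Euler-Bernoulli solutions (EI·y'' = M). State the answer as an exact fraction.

θ(16) = 53567/3600000 rad

Load 1 — triangular load w₀=4 kN/m (0→w₀ over full span):
  θ_1 = -w₀(7L⁴-30L²x²+15x⁴)/(360LEI) = -4·(7·20⁴-30·20²·16²+15·16⁴)/(360·20·20000) = 757/28125 rad
Load 2 — point force P=-14 kN at a=15 m (b=L-a=5):
  θ_2 = -Pa(2L²-6Lx+3x²+a²)/(6LEI)  [x>a] = -(-14)·15·(2·20²-6·20·16+3·16²+15²)/(6·20·20000) = -889/80000 rad
Load 3 — applied couple M₀=8 kN·m at a=5 m (b=L-a=15):
  θ_3 = (M₀x²/(2L)-M₀(x-a)+C₁)/EI  [x>a] with C₁=M₀(3b²-L²)/(6L)=55/3 = (8·16²/(2·20)-8·(16-5)+(55/3))/20000 = -277/300000 rad
Superposition: θ = Σ θ_i = 53567/3600000 rad ≈ 0.014880 rad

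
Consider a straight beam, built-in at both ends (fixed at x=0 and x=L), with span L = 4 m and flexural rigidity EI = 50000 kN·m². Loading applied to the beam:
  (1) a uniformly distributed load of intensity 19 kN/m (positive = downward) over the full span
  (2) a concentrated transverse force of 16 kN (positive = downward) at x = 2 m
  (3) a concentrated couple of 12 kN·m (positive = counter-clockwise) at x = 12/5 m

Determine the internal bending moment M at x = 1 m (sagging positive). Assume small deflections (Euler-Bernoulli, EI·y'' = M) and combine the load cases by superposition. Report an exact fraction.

Load 1 — uniform load w=19 kN/m over full span:
  M_1 = wLx/2 - wL²/12 - wx²/2 = 19·4·1/2 - 19·4²/12 - 19·1²/2 = 19/6 kN·m
Load 2 — point force P=16 kN at a=2 m (b=L-a=2):
  M_2 = Pb²(3a+b)x/L³ - Pab²/L²  [x≤a] = 16·2²·(3·2+2)·1/4³ - 16·2·2²/4² = 0 kN·m
Load 3 — applied couple M₀=12 kN·m at a=12/5 m (b=L-a=8/5):
  M_3 = R_Ax - M_A  [x≤a] with R_A=108/25, M_A=96/25 = (108/25)·1 - (96/25) = 12/25 kN·m
Superposition: M = Σ M_i = 547/150 kN·m ≈ 3.646667 kN·m

M(1) = 547/150 kN·m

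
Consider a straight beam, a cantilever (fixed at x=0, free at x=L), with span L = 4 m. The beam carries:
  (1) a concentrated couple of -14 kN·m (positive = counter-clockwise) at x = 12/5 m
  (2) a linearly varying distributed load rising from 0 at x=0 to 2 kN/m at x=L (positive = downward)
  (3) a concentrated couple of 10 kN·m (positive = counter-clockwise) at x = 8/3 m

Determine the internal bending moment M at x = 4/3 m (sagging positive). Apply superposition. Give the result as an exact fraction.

Load 1 — applied couple M₀=-14 kN·m at a=12/5 m (b=L-a=8/5):
  M_1 = M₀  [x≤a] = (-14) = -14 kN·m
Load 2 — triangular load w₀=2 kN/m (0→w₀ over full span):
  M_2 = w₀Lx/2 - w₀L²/3 - w₀x³/(6L) = 2·4·(4/3)/2 - 2·4²/3 - 2·(4/3)³/(6·4) = -448/81 kN·m
Load 3 — applied couple M₀=10 kN·m at a=8/3 m (b=L-a=4/3):
  M_3 = M₀  [x≤a] = 10 = 10 kN·m
Superposition: M = Σ M_i = -772/81 kN·m ≈ -9.530864 kN·m

M(4/3) = -772/81 kN·m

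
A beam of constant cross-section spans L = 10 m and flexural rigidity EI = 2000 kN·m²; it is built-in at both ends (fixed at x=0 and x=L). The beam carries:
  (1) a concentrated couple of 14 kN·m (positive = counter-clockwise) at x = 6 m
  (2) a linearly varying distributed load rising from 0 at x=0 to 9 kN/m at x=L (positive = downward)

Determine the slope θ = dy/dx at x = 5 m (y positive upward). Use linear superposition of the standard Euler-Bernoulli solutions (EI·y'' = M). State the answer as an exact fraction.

Load 1 — applied couple M₀=14 kN·m at a=6 m (b=L-a=4):
  θ_1 = (R_Ax²/2 - M_Ax)/EI  [x≤a] with R_A=252/125, M_A=112/25 = ((252/125)·5²/2 - (112/25)·5)/2000 = 7/5000 rad
Load 2 — triangular load w₀=9 kN/m (0→w₀ over full span):
  θ_2 = -w₀(2x(L-x)(L-2x)(x+2L)+x²(L-x)²)/(120LEI) = -9·(2·5·(10-5)·(10-2·5)·(5+2·10)+5²·(10-5)²)/(120·10·2000) = -3/1280 rad
Superposition: θ = Σ θ_i = -151/160000 rad ≈ -0.000944 rad

θ(5) = -151/160000 rad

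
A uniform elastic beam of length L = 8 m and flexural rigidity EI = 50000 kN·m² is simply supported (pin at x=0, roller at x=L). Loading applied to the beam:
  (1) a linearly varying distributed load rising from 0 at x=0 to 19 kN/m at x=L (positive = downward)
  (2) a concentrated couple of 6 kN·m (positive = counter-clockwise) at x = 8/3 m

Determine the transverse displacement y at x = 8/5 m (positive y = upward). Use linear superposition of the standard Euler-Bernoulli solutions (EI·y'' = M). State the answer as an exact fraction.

y(8/5) = -822608/146484375 m

Load 1 — triangular load w₀=19 kN/m (0→w₀ over full span):
  y_1 = -w₀x(7L⁴-10L²x²+3x⁴)/(360LEI) = -19·(8/5)·(7·8⁴-10·8²·(8/5)²+3·(8/5)⁴)/(360·8·50000) = -836608/146484375 m
Load 2 — applied couple M₀=6 kN·m at a=8/3 m (b=L-a=16/3):
  y_2 = (M₀x³/(6L)+C₁x)/EI  [x≤a] with C₁=M₀(3b²-L²)/(6L)=8/3 = (6·(8/5)³/(6·8)+(8/3)·(8/5))/50000 = 112/1171875 m
Superposition: y = Σ y_i = -822608/146484375 m ≈ -0.005616 m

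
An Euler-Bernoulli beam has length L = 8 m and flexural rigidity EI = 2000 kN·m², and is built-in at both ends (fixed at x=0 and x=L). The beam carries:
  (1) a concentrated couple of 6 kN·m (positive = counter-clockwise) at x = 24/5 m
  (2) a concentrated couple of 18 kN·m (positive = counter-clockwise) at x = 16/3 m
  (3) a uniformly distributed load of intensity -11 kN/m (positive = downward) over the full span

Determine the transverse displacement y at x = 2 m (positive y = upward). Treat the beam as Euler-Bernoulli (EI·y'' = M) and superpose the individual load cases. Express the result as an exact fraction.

Load 1 — applied couple M₀=6 kN·m at a=24/5 m (b=L-a=16/5):
  y_1 = (R_Ax³/6 - M_Ax²/2)/EI  [x≤a] with R_A=27/25, M_A=48/25 = ((27/25)·2³/6 - (48/25)·2²/2)/2000 = -3/2500 m
Load 2 — applied couple M₀=18 kN·m at a=16/3 m (b=L-a=8/3):
  y_2 = (R_Ax³/6 - M_Ax²/2)/EI  [x≤a] with R_A=3, M_A=6 = (3·2³/6 - 6·2²/2)/2000 = -1/250 m
Load 3 — uniform load w=-11 kN/m over full span:
  y_3 = -wx²(L-x)²/(24EI) = -(-11)·2²·(8-2)²/(24·2000) = 33/1000 m
Superposition: y = Σ y_i = 139/5000 m ≈ 0.027800 m

y(2) = 139/5000 m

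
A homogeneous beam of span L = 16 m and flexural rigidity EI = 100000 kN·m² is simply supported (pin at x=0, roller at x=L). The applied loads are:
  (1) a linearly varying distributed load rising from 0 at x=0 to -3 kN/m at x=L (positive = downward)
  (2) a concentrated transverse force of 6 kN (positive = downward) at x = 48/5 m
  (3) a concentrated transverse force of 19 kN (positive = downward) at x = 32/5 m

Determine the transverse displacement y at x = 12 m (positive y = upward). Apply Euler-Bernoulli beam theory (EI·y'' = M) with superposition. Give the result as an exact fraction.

y(12) = -19279/4687500 m

Load 1 — triangular load w₀=-3 kN/m (0→w₀ over full span):
  y_1 = -w₀x(7L⁴-10L²x²+3x⁴)/(360LEI) = -(-3)·12·(7·16⁴-10·16²·12²+3·12⁴)/(360·16·100000) = 119/12500 m
Load 2 — point force P=6 kN at a=48/5 m (b=L-a=32/5):
  y_2 = -Pa(L-x)(2Lx-a²-x²)/(6LEI)  [x>a] = -6·(48/5)·(16-12)·(2·16·12-(48/5)²-12²)/(6·16·100000) = -1386/390625 m
Load 3 — point force P=19 kN at a=32/5 m (b=L-a=48/5):
  y_3 = -Pa(L-x)(2Lx-a²-x²)/(6LEI)  [x>a] = -19·(32/5)·(16-12)·(2·16·12-(32/5)²-12²)/(6·16·100000) = -11818/1171875 m
Superposition: y = Σ y_i = -19279/4687500 m ≈ -0.004113 m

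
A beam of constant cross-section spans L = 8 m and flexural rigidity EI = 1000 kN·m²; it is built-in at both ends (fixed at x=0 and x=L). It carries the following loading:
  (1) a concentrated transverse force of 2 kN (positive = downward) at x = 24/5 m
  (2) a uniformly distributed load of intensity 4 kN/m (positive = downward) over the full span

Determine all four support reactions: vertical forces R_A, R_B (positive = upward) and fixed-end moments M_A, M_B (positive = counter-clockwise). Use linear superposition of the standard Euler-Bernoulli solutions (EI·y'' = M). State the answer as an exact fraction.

R_A = 2088/125 kN, M_A = 8576/375 kN·m, R_B = 2162/125 kN, M_B = -8864/375 kN·m

Load 1 — point force P=2 kN at a=24/5 m (b=L-a=16/5):
  R_A = Pb²(3a+b)/L³ = 2·(16/5)²·(3·(24/5)+(16/5))/8³ = 88/125 kN
  M_A = Pab²/L² = 2·(24/5)·(16/5)²/8² = 192/125 kN·m
  R_B = Pa²(a+3b)/L³ = 2·(24/5)²·((24/5)+3·(16/5))/8³ = 162/125 kN
  M_B = -Pa²b/L² = -2·(24/5)²·(16/5)/8² = -288/125 kN·m
Load 2 — uniform load w=4 kN/m over full span:
  R_A = wL/2 = 4·8/2 = 16 kN
  M_A = wL²/12 = 4·8²/12 = 64/3 kN·m
  R_B = wL/2 = 4·8/2 = 16 kN
  M_B = -wL²/12 = -4·8²/12 = -64/3 kN·m
Superposition: R_A = 2088/125 kN, M_A = 8576/375 kN·m, R_B = 2162/125 kN, M_B = -8864/375 kN·m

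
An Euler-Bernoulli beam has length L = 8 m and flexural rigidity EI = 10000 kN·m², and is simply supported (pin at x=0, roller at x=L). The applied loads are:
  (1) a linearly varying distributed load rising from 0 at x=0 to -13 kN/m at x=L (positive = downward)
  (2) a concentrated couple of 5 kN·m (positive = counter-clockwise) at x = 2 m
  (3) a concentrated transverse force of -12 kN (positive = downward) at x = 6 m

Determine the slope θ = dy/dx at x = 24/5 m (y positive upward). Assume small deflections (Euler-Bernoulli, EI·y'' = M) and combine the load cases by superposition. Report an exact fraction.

Load 1 — triangular load w₀=-13 kN/m (0→w₀ over full span):
  θ_1 = -w₀(7L⁴-30L²x²+15x⁴)/(360LEI) = -(-13)·(7·8⁴-30·8²·(24/5)²+15·(24/5)⁴)/(360·8·10000) = -12064/3515625 rad
Load 2 — applied couple M₀=5 kN·m at a=2 m (b=L-a=6):
  θ_2 = (M₀x²/(2L)-M₀(x-a)+C₁)/EI  [x>a] with C₁=M₀(3b²-L²)/(6L)=55/12 = (5·(24/5)²/(2·8)-5·((24/5)-2)+(55/12))/10000 = -133/600000 rad
Load 3 — point force P=-12 kN at a=6 m (b=L-a=2):
  θ_3 = -Pb(L²-b²-3x²)/(6LEI)  [x≤a] = -(-12)·2·(8²-2²-3·(24/5)²)/(6·8·10000) = -57/125000 rad
Superposition: θ = Σ θ_i = -924571/225000000 rad ≈ -0.004109 rad

θ(24/5) = -924571/225000000 rad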